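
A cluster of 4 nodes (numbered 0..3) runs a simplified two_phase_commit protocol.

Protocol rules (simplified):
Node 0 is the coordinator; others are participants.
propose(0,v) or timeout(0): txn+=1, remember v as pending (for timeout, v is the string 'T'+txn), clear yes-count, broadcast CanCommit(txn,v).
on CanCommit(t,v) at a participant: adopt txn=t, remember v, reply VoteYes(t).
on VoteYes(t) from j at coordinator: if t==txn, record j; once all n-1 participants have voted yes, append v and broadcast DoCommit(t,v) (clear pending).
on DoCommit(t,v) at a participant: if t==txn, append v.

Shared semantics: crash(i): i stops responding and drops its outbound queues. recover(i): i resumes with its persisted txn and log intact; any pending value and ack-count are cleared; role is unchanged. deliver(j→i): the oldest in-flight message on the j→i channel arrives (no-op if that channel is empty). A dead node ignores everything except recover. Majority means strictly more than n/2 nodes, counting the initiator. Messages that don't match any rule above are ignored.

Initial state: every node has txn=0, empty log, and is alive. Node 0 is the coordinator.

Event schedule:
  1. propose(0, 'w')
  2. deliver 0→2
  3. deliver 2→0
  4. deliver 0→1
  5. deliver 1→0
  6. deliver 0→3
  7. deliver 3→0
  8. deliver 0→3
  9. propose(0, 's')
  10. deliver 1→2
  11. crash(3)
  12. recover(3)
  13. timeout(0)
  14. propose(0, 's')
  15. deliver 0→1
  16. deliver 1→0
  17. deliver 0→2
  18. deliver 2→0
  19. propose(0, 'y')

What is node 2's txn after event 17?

1

step 1 propose(0,'w'): 0={coor,t=1,log=-}
step 2 deliver 0→2: 2={part,t=1,log=-}
step 3 deliver 2→0: —
step 4 deliver 0→1: 1={part,t=1,log=-}
step 5 deliver 1→0: —
step 6 deliver 0→3: 3={part,t=1,log=-}
step 7 deliver 3→0: 0={coor,t=1,log=w}
step 8 deliver 0→3: 3={part,t=1,log=w}
step 9 propose(0,'s'): 0={coor,t=2,log=w}
step 10 deliver 1→2: —
step 11 crash(3): 3={✗part,t=1,log=w}
step 12 recover(3): 3={part,t=1,log=w}
step 13 timeout(0): 0={coor,t=3,log=w}
step 14 propose(0,'s'): 0={coor,t=4,log=w}
step 15 deliver 0→1: 1={part,t=1,log=w}
step 16 deliver 1→0: —
step 17 deliver 0→2: 2={part,t=1,log=w}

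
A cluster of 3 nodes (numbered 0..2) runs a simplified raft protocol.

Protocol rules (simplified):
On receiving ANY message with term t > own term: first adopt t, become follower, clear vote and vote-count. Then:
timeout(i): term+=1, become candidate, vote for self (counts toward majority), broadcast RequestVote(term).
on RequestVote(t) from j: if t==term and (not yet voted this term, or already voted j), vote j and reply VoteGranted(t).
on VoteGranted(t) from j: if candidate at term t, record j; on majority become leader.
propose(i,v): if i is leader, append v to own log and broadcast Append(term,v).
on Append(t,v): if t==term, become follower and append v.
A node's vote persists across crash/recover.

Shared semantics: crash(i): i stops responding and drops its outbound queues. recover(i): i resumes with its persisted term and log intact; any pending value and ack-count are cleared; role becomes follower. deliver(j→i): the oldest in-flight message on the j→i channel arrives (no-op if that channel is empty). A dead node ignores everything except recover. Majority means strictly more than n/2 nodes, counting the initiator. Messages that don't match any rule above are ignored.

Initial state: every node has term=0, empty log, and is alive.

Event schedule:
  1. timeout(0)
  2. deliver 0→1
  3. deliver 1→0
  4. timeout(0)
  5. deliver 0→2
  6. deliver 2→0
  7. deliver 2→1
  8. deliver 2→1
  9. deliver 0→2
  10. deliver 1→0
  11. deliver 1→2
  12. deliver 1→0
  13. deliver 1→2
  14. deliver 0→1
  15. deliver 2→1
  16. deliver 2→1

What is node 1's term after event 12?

1

1. timeout(0):  <0:cand t1 ->
2. deliver 0→1:  <1:foll t1 ->
3. deliver 1→0:  <0:lead t1 ->
4. timeout(0):  <0:cand t2 ->
5. deliver 0→2:  <2:foll t1 ->
6. deliver 2→0:  nop
7. deliver 2→1:  nop
8. deliver 2→1:  nop
9. deliver 0→2:  <2:foll t2 ->
10. deliver 1→0:  nop
11. deliver 1→2:  nop
12. deliver 1→0:  nop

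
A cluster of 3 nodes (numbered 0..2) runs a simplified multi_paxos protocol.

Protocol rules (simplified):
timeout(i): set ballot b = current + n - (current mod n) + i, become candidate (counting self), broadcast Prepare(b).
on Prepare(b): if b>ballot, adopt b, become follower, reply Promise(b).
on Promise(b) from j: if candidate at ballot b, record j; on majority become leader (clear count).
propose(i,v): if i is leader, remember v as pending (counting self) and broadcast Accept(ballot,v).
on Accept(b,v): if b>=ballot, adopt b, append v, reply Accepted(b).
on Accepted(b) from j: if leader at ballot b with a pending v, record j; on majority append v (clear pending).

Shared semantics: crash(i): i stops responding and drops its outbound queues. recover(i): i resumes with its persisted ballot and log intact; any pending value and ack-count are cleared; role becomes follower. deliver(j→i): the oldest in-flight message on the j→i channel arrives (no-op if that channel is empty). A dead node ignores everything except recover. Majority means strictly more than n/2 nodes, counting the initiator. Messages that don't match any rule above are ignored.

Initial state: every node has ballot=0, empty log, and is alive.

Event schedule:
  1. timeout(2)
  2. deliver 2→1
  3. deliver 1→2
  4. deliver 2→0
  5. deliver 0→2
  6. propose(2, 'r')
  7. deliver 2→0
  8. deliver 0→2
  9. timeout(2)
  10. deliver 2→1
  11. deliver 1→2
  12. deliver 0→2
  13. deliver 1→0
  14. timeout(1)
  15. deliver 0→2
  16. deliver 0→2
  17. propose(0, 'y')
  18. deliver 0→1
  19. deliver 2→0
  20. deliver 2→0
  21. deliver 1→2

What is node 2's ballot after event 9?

8

1. timeout(2):  <2:cand b5 ->
2. deliver 2→1:  <1:foll b5 ->
3. deliver 1→2:  <2:lead b5 ->
4. deliver 2→0:  <0:foll b5 ->
5. deliver 0→2:  nop
6. propose(2,'r'):  nop
7. deliver 2→0:  <0:foll b5 r>
8. deliver 0→2:  <2:lead b5 r>
9. timeout(2):  <2:cand b8 r>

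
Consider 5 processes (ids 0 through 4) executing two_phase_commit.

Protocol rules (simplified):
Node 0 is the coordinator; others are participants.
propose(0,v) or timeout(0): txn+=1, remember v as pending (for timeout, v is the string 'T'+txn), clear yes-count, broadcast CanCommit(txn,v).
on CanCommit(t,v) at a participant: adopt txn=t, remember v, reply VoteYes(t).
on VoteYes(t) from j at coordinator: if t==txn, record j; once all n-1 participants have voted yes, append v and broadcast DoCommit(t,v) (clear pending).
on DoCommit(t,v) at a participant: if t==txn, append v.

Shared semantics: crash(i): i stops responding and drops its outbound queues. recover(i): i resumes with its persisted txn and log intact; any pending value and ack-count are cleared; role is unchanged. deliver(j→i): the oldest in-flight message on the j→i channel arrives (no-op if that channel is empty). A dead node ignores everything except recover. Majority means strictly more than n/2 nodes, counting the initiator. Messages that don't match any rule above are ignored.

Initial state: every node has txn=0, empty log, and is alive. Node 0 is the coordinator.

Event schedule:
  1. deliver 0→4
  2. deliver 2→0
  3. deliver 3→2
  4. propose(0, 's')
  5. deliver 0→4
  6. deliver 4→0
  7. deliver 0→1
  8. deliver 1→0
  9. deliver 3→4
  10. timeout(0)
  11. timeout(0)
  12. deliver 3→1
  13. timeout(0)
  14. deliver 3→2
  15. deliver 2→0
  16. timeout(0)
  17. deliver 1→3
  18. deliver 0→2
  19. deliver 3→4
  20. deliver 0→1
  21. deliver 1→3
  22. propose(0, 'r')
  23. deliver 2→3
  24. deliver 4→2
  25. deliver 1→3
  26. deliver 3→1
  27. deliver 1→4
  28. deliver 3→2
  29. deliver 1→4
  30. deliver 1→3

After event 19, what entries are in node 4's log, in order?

step 1 deliver 0→4: —
step 2 deliver 2→0: —
step 3 deliver 3→2: —
step 4 propose(0,'s'): 0={coor,t=1,log=-}
step 5 deliver 0→4: 4={part,t=1,log=-}
step 6 deliver 4→0: —
step 7 deliver 0→1: 1={part,t=1,log=-}
step 8 deliver 1→0: —
step 9 deliver 3→4: —
step 10 timeout(0): 0={coor,t=2,log=-}
step 11 timeout(0): 0={coor,t=3,log=-}
step 12 deliver 3→1: —
step 13 timeout(0): 0={coor,t=4,log=-}
step 14 deliver 3→2: —
step 15 deliver 2→0: —
step 16 timeout(0): 0={coor,t=5,log=-}
step 17 deliver 1→3: —
step 18 deliver 0→2: 2={part,t=1,log=-}
step 19 deliver 3→4: —

empty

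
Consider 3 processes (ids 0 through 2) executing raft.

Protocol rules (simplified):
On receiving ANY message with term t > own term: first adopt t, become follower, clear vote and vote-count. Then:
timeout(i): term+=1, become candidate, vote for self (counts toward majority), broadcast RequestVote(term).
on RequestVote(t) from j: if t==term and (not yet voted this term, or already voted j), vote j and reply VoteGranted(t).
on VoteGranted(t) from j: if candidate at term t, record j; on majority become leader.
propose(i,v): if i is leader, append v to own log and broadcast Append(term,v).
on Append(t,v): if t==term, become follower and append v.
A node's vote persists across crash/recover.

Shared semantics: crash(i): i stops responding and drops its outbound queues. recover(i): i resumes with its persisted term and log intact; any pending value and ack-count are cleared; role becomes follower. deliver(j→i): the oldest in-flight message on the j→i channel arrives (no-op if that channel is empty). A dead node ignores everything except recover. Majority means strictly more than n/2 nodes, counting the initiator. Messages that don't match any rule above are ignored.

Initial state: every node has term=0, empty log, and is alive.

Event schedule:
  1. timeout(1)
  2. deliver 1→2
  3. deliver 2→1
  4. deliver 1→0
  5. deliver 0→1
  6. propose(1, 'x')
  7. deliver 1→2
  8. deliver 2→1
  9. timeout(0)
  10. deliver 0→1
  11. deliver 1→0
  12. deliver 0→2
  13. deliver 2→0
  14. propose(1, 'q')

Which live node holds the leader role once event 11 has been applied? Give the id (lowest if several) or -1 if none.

-1

step 1 timeout(1): 1={cand,t=1,log=-}
step 2 deliver 1→2: 2={foll,t=1,log=-}
step 3 deliver 2→1: 1={lead,t=1,log=-}
step 4 deliver 1→0: 0={foll,t=1,log=-}
step 5 deliver 0→1: —
step 6 propose(1,'x'): 1={lead,t=1,log=x}
step 7 deliver 1→2: 2={foll,t=1,log=x}
step 8 deliver 2→1: —
step 9 timeout(0): 0={cand,t=2,log=-}
step 10 deliver 0→1: 1={foll,t=2,log=x}
step 11 deliver 1→0: —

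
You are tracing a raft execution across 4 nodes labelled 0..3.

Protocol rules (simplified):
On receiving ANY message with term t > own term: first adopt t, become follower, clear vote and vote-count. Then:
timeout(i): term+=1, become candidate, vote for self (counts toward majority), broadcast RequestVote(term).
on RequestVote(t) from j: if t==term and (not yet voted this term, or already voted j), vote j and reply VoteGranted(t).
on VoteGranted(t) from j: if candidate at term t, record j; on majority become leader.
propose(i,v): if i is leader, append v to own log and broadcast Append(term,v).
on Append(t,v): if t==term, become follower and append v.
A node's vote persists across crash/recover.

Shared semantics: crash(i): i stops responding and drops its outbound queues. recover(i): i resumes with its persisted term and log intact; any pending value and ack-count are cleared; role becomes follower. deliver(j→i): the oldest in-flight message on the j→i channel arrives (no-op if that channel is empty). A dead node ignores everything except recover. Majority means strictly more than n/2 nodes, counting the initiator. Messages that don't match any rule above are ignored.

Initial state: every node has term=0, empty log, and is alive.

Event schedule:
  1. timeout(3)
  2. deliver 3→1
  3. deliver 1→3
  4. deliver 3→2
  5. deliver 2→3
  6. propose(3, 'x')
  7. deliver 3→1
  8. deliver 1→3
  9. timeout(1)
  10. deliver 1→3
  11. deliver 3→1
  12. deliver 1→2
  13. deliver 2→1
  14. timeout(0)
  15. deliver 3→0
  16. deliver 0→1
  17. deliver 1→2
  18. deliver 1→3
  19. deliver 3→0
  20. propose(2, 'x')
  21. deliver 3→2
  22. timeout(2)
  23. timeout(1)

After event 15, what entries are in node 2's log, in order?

empty

after 1 — timeout(3): n3:cand/t1/[-]
after 2 — deliver 3→1: n1:foll/t1/[-]
after 3 — deliver 1→3: ·
after 4 — deliver 3→2: n2:foll/t1/[-]
after 5 — deliver 2→3: n3:lead/t1/[-]
after 6 — propose(3,'x'): n3:lead/t1/[x]
after 7 — deliver 3→1: n1:foll/t1/[x]
after 8 — deliver 1→3: ·
after 9 — timeout(1): n1:cand/t2/[x]
after 10 — deliver 1→3: n3:foll/t2/[x]
after 11 — deliver 3→1: ·
after 12 — deliver 1→2: n2:foll/t2/[-]
after 13 — deliver 2→1: n1:lead/t2/[x]
after 14 — timeout(0): n0:cand/t1/[-]
after 15 — deliver 3→0: ·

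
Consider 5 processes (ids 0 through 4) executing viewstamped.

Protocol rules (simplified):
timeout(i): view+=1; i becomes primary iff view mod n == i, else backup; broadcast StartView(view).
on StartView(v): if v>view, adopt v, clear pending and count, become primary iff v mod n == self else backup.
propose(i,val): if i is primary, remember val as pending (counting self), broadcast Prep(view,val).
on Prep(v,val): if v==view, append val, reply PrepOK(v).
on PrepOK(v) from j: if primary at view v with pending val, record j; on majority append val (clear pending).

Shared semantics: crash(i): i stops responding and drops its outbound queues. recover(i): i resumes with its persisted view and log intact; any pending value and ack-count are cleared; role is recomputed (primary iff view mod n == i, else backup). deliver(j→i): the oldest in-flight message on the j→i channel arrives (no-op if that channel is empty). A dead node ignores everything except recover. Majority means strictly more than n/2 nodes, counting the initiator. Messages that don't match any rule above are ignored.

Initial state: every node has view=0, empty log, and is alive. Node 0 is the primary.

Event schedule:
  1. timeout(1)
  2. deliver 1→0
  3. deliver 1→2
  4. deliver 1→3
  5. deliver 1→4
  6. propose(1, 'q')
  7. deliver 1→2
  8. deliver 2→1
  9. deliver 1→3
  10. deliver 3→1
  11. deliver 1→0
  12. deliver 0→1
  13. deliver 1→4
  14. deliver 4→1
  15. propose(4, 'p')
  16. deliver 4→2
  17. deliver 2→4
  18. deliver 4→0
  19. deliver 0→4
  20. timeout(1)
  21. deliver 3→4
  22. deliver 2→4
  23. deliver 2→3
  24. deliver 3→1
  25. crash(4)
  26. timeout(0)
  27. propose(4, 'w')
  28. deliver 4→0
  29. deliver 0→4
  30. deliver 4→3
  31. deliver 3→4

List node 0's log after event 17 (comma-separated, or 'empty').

q

1. timeout(1):  <1:prim v1 ->
2. deliver 1→0:  <0:back v1 ->
3. deliver 1→2:  <2:back v1 ->
4. deliver 1→3:  <3:back v1 ->
5. deliver 1→4:  <4:back v1 ->
6. propose(1,'q'):  nop
7. deliver 1→2:  <2:back v1 q>
8. deliver 2→1:  nop
9. deliver 1→3:  <3:back v1 q>
10. deliver 3→1:  <1:prim v1 q>
11. deliver 1→0:  <0:back v1 q>
12. deliver 0→1:  nop
13. deliver 1→4:  <4:back v1 q>
14. deliver 4→1:  nop
15. propose(4,'p'):  nop
16. deliver 4→2:  nop
17. deliver 2→4:  nop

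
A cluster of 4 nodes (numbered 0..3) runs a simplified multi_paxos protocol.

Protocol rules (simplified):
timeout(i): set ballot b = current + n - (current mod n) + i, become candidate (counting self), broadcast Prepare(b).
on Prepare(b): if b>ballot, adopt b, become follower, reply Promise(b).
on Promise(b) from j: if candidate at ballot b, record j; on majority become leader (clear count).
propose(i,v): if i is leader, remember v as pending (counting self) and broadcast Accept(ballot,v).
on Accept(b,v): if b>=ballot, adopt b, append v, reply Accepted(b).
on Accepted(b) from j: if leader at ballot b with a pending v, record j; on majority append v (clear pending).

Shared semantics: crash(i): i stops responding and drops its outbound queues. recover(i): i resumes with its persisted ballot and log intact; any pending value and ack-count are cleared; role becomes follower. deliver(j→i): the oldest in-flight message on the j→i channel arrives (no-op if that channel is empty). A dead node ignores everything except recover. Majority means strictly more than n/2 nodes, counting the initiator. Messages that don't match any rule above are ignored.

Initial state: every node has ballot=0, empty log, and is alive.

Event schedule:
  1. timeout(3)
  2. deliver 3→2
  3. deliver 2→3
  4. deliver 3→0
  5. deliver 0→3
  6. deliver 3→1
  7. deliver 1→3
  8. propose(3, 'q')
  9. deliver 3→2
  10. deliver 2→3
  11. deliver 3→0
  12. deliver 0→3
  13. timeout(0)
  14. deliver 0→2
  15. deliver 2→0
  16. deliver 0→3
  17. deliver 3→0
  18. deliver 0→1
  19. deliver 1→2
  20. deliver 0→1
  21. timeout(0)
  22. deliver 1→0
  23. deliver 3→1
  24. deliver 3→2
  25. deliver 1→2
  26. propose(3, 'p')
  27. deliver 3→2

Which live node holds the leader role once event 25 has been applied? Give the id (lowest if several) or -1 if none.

1. timeout(3):  <3:cand b7 ->
2. deliver 3→2:  <2:foll b7 ->
3. deliver 2→3:  nop
4. deliver 3→0:  <0:foll b7 ->
5. deliver 0→3:  <3:lead b7 ->
6. deliver 3→1:  <1:foll b7 ->
7. deliver 1→3:  nop
8. propose(3,'q'):  nop
9. deliver 3→2:  <2:foll b7 q>
10. deliver 2→3:  nop
11. deliver 3→0:  <0:foll b7 q>
12. deliver 0→3:  <3:lead b7 q>
13. timeout(0):  <0:cand b8 q>
14. deliver 0→2:  <2:foll b8 q>
15. deliver 2→0:  nop
16. deliver 0→3:  <3:foll b8 q>
17. deliver 3→0:  <0:lead b8 q>
18. deliver 0→1:  <1:foll b8 ->
19. deliver 1→2:  nop
20. deliver 0→1:  nop
21. timeout(0):  <0:cand b12 q>
22. deliver 1→0:  nop
23. deliver 3→1:  nop
24. deliver 3→2:  nop
25. deliver 1→2:  nop

-1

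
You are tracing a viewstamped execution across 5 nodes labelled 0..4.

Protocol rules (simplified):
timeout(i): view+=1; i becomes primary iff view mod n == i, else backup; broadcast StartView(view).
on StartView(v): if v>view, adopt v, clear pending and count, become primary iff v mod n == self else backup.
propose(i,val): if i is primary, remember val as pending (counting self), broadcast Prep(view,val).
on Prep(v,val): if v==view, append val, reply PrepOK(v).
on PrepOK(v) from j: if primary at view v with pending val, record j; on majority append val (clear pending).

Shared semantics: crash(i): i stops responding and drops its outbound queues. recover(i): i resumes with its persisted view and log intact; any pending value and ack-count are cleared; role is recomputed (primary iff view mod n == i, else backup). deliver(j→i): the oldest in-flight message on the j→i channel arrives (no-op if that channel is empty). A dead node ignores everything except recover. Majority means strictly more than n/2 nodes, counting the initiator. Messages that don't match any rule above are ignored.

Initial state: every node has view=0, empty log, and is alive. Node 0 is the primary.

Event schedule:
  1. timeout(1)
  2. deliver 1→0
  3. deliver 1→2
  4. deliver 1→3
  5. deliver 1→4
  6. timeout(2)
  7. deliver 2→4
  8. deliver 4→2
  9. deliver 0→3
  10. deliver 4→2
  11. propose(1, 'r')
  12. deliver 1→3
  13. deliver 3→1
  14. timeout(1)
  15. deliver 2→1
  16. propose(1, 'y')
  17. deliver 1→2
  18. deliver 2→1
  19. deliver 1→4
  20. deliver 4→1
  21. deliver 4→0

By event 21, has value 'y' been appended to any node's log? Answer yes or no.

no

step 1 timeout(1): 1={prim,v=1,log=-}
step 2 deliver 1→0: 0={back,v=1,log=-}
step 3 deliver 1→2: 2={back,v=1,log=-}
step 4 deliver 1→3: 3={back,v=1,log=-}
step 5 deliver 1→4: 4={back,v=1,log=-}
step 6 timeout(2): 2={prim,v=2,log=-}
step 7 deliver 2→4: 4={back,v=2,log=-}
step 8 deliver 4→2: —
step 9 deliver 0→3: —
step 10 deliver 4→2: —
step 11 propose(1,'r'): —
step 12 deliver 1→3: 3={back,v=1,log=r}
step 13 deliver 3→1: —
step 14 timeout(1): 1={back,v=2,log=-}
step 15 deliver 2→1: —
step 16 propose(1,'y'): —
step 17 deliver 1→2: —
step 18 deliver 2→1: —
step 19 deliver 1→4: —
step 20 deliver 4→1: —
step 21 deliver 4→0: —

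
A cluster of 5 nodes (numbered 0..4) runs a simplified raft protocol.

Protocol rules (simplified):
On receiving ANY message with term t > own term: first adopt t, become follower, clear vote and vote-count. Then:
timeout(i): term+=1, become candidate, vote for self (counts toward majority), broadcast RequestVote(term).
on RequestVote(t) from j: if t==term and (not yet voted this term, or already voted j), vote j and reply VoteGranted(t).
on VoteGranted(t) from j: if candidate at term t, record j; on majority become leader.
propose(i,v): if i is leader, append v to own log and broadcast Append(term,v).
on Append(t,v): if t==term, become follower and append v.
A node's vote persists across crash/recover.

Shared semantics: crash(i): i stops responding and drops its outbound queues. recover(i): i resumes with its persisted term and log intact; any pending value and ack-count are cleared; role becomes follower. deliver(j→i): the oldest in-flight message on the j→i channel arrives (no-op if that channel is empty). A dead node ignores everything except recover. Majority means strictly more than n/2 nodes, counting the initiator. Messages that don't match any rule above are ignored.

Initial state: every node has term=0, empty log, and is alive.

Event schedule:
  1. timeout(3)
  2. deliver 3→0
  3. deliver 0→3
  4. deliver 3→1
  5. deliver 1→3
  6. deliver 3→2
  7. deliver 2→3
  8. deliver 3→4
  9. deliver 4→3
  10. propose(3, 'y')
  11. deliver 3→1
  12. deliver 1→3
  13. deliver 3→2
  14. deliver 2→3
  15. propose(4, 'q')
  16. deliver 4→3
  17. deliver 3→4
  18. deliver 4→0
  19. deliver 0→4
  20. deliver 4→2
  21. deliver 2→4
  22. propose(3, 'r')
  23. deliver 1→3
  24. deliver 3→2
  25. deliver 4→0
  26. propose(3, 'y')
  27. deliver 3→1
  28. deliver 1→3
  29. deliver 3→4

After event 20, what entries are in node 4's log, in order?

e1 timeout(3): 3[cand,t=1,-]
e2 deliver 3→0: 0[foll,t=1,-]
e3 deliver 0→3: ·
e4 deliver 3→1: 1[foll,t=1,-]
e5 deliver 1→3: 3[lead,t=1,-]
e6 deliver 3→2: 2[foll,t=1,-]
e7 deliver 2→3: ·
e8 deliver 3→4: 4[foll,t=1,-]
e9 deliver 4→3: ·
e10 propose(3,'y'): 3[lead,t=1,y]
e11 deliver 3→1: 1[foll,t=1,y]
e12 deliver 1→3: ·
e13 deliver 3→2: 2[foll,t=1,y]
e14 deliver 2→3: ·
e15 propose(4,'q'): ·
e16 deliver 4→3: ·
e17 deliver 3→4: 4[foll,t=1,y]
e18 deliver 4→0: ·
e19 deliver 0→4: ·
e20 deliver 4→2: ·

y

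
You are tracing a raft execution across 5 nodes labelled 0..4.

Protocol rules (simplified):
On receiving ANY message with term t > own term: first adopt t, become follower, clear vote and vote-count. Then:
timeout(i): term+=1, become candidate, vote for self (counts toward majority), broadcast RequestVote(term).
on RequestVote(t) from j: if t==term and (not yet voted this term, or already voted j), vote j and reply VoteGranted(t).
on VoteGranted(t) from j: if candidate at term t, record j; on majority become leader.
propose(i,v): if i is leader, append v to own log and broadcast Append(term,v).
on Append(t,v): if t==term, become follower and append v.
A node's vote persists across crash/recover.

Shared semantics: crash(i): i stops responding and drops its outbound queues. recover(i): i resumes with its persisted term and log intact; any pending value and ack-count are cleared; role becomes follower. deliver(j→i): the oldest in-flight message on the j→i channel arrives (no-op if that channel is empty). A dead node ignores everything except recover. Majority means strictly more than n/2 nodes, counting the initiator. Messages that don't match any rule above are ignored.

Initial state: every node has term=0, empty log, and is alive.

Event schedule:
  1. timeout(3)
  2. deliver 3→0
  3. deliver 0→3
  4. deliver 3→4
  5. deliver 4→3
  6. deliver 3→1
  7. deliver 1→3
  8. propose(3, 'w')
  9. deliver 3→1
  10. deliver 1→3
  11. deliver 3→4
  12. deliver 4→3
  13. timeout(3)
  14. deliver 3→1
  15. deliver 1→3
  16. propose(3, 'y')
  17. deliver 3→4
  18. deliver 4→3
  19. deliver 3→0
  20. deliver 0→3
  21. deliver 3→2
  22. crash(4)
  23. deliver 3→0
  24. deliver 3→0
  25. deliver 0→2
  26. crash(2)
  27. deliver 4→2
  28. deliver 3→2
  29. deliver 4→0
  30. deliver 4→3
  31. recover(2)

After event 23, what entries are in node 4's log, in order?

[1] timeout(3) → N3(cand t1 [-])
[2] deliver 3→0 → N0(foll t1 [-])
[3] deliver 0→3 → ∅
[4] deliver 3→4 → N4(foll t1 [-])
[5] deliver 4→3 → N3(lead t1 [-])
[6] deliver 3→1 → N1(foll t1 [-])
[7] deliver 1→3 → ∅
[8] propose(3,'w') → N3(lead t1 [w])
[9] deliver 3→1 → N1(foll t1 [w])
[10] deliver 1→3 → ∅
[11] deliver 3→4 → N4(foll t1 [w])
[12] deliver 4→3 → ∅
[13] timeout(3) → N3(cand t2 [w])
[14] deliver 3→1 → N1(foll t2 [w])
[15] deliver 1→3 → ∅
[16] propose(3,'y') → ∅
[17] deliver 3→4 → N4(foll t2 [w])
[18] deliver 4→3 → N3(lead t2 [w])
[19] deliver 3→0 → N0(foll t1 [w])
[20] deliver 0→3 → ∅
[21] deliver 3→2 → N2(foll t1 [-])
[22] crash(4) → N4(✗foll t2 [w])
[23] deliver 3→0 → N0(foll t2 [w])

w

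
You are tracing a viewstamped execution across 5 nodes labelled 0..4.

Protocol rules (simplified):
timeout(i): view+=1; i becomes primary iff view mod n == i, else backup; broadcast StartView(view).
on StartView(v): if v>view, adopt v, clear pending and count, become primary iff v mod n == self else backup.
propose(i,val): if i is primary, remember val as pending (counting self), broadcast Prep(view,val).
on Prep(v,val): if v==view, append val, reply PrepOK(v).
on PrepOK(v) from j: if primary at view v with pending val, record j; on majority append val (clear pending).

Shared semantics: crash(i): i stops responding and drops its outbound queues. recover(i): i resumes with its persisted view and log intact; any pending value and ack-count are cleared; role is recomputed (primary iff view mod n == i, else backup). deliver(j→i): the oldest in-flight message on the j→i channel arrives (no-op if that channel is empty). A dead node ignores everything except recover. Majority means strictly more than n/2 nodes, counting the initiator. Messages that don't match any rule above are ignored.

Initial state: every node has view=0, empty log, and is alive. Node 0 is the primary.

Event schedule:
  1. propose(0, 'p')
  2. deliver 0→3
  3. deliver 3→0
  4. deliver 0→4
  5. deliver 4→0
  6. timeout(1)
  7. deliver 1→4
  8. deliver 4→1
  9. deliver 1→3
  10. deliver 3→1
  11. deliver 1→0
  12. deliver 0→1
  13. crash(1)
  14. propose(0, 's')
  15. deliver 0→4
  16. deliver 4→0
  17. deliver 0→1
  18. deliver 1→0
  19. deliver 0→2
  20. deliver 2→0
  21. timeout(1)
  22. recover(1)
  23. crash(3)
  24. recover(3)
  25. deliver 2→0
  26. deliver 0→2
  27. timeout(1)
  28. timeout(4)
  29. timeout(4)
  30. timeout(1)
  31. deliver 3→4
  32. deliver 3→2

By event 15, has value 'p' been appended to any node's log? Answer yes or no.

yes

1. propose(0,'p'):  nop
2. deliver 0→3:  <3:back v0 p>
3. deliver 3→0:  nop
4. deliver 0→4:  <4:back v0 p>
5. deliver 4→0:  <0:prim v0 p>
6. timeout(1):  <1:prim v1 ->
7. deliver 1→4:  <4:back v1 p>
8. deliver 4→1:  nop
9. deliver 1→3:  <3:back v1 p>
10. deliver 3→1:  nop
11. deliver 1→0:  <0:back v1 p>
12. deliver 0→1:  nop
13. crash(1):  <1:✗prim v1 ->
14. propose(0,'s'):  nop
15. deliver 0→4:  nop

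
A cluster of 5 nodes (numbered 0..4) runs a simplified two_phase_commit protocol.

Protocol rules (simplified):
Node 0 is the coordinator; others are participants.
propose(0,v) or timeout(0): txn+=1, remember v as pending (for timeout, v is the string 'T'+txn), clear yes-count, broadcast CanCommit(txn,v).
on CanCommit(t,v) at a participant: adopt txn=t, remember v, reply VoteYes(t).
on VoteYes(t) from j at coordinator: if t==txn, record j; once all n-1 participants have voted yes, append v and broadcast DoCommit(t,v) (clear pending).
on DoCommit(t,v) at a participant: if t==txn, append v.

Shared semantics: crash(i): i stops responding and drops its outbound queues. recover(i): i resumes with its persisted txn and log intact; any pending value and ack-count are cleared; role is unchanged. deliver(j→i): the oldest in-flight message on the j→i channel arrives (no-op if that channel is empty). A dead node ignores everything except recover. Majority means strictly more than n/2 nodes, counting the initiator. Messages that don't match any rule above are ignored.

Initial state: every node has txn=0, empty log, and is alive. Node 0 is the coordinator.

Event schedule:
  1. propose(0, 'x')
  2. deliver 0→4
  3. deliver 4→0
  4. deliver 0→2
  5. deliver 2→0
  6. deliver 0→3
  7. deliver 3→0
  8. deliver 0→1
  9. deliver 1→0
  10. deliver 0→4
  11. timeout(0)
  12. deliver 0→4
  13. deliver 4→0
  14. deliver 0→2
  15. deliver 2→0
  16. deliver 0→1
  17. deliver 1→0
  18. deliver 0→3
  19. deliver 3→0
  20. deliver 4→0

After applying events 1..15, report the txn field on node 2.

1

1. propose(0,'x'):  <0:coor t1 ->
2. deliver 0→4:  <4:part t1 ->
3. deliver 4→0:  nop
4. deliver 0→2:  <2:part t1 ->
5. deliver 2→0:  nop
6. deliver 0→3:  <3:part t1 ->
7. deliver 3→0:  nop
8. deliver 0→1:  <1:part t1 ->
9. deliver 1→0:  <0:coor t1 x>
10. deliver 0→4:  <4:part t1 x>
11. timeout(0):  <0:coor t2 x>
12. deliver 0→4:  <4:part t2 x>
13. deliver 4→0:  nop
14. deliver 0→2:  <2:part t1 x>
15. deliver 2→0:  nop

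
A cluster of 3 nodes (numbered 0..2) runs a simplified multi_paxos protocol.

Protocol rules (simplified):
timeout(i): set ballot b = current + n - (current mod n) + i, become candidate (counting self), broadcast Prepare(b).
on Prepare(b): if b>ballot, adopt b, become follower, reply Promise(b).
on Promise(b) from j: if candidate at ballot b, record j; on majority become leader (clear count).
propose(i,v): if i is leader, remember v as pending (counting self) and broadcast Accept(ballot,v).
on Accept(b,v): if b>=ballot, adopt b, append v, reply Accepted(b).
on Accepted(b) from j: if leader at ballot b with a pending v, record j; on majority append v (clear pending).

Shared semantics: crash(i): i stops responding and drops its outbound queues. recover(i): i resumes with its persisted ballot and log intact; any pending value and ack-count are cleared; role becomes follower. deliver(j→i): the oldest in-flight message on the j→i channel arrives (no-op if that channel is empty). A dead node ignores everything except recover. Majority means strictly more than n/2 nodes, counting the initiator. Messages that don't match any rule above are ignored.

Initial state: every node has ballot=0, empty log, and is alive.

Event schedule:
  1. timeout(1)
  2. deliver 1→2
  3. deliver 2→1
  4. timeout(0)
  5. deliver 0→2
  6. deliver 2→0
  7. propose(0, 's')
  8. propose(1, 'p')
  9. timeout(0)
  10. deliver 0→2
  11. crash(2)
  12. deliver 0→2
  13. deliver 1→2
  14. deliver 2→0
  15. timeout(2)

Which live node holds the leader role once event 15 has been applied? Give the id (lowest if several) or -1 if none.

1. timeout(1):  <1:cand b4 ->
2. deliver 1→2:  <2:foll b4 ->
3. deliver 2→1:  <1:lead b4 ->
4. timeout(0):  <0:cand b3 ->
5. deliver 0→2:  nop
6. deliver 2→0:  nop
7. propose(0,'s'):  nop
8. propose(1,'p'):  nop
9. timeout(0):  <0:cand b6 ->
10. deliver 0→2:  <2:foll b6 ->
11. crash(2):  <2:✗foll b6 ->
12. deliver 0→2:  nop
13. deliver 1→2:  nop
14. deliver 2→0:  nop
15. timeout(2):  nop

1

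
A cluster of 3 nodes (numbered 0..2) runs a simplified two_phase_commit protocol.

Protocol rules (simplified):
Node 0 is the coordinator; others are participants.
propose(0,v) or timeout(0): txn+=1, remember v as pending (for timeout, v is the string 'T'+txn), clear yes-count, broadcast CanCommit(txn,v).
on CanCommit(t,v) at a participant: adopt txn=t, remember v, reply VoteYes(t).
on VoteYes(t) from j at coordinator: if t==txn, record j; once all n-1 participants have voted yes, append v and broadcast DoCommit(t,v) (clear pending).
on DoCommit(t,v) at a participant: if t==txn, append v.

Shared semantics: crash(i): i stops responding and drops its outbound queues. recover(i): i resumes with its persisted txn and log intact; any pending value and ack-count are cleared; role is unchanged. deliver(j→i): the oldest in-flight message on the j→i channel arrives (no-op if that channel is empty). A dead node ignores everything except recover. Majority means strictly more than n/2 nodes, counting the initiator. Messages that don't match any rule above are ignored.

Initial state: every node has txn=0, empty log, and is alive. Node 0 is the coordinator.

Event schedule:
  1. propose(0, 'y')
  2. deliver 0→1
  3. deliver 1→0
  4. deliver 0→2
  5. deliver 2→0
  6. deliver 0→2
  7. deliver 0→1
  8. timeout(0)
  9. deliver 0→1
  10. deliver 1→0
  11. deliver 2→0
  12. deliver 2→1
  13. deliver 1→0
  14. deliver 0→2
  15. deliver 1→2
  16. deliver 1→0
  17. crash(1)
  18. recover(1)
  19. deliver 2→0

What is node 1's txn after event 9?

2

1. propose(0,'y'):  <0:coor t1 ->
2. deliver 0→1:  <1:part t1 ->
3. deliver 1→0:  nop
4. deliver 0→2:  <2:part t1 ->
5. deliver 2→0:  <0:coor t1 y>
6. deliver 0→2:  <2:part t1 y>
7. deliver 0→1:  <1:part t1 y>
8. timeout(0):  <0:coor t2 y>
9. deliver 0→1:  <1:part t2 y>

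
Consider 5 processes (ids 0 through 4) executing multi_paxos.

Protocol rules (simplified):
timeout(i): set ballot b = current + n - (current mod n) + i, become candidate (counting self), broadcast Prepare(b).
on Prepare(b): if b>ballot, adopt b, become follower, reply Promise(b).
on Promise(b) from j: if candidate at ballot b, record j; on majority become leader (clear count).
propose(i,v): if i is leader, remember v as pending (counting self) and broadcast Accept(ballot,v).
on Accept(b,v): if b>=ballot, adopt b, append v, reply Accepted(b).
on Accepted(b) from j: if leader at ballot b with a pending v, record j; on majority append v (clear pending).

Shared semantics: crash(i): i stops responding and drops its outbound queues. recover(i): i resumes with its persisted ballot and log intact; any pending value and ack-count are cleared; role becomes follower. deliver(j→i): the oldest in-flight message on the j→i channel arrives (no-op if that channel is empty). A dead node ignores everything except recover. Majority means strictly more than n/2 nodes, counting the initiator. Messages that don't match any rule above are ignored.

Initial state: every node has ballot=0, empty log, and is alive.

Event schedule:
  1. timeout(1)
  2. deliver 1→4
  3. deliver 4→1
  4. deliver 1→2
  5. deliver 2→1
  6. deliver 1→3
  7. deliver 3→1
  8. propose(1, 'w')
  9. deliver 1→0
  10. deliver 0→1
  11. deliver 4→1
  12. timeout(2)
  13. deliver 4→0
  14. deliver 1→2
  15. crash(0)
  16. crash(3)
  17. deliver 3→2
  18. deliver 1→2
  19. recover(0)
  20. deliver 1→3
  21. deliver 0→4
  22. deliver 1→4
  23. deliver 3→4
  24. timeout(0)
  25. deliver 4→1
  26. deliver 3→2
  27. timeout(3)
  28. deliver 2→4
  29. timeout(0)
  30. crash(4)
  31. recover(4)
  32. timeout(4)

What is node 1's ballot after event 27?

6

e1 timeout(1): 1[cand,b=6,-]
e2 deliver 1→4: 4[foll,b=6,-]
e3 deliver 4→1: ·
e4 deliver 1→2: 2[foll,b=6,-]
e5 deliver 2→1: 1[lead,b=6,-]
e6 deliver 1→3: 3[foll,b=6,-]
e7 deliver 3→1: ·
e8 propose(1,'w'): ·
e9 deliver 1→0: 0[foll,b=6,-]
e10 deliver 0→1: ·
e11 deliver 4→1: ·
e12 timeout(2): 2[cand,b=12,-]
e13 deliver 4→0: ·
e14 deliver 1→2: ·
e15 crash(0): 0[✗foll,b=6,-]
e16 crash(3): 3[✗foll,b=6,-]
e17 deliver 3→2: ·
e18 deliver 1→2: ·
e19 recover(0): 0[foll,b=6,-]
e20 deliver 1→3: ·
e21 deliver 0→4: ·
e22 deliver 1→4: 4[foll,b=6,w]
e23 deliver 3→4: ·
e24 timeout(0): 0[cand,b=10,-]
e25 deliver 4→1: ·
e26 deliver 3→2: ·
e27 timeout(3): ·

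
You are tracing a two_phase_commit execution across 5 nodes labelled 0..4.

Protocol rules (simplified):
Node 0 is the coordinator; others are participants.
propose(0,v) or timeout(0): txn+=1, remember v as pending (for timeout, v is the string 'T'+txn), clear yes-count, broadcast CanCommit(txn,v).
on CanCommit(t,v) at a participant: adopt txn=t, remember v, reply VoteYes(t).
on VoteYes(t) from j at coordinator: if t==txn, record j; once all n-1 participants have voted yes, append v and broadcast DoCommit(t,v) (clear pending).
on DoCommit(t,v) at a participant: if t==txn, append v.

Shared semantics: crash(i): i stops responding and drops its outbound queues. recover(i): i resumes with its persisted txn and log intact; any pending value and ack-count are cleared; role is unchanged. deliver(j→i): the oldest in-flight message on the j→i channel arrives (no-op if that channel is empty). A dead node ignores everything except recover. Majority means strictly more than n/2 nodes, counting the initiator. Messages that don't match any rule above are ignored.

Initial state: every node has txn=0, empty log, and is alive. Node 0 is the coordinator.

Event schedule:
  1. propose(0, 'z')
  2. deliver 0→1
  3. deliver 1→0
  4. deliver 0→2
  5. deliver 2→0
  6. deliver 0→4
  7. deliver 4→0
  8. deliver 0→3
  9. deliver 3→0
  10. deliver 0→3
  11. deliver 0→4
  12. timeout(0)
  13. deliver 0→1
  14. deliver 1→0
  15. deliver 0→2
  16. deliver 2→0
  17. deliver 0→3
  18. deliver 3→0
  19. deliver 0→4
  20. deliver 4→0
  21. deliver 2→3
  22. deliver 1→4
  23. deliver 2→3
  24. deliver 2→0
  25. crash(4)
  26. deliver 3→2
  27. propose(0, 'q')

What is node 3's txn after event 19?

[1] propose(0,'z') → N0(coor t1 [-])
[2] deliver 0→1 → N1(part t1 [-])
[3] deliver 1→0 → ∅
[4] deliver 0→2 → N2(part t1 [-])
[5] deliver 2→0 → ∅
[6] deliver 0→4 → N4(part t1 [-])
[7] deliver 4→0 → ∅
[8] deliver 0→3 → N3(part t1 [-])
[9] deliver 3→0 → N0(coor t1 [z])
[10] deliver 0→3 → N3(part t1 [z])
[11] deliver 0→4 → N4(part t1 [z])
[12] timeout(0) → N0(coor t2 [z])
[13] deliver 0→1 → N1(part t1 [z])
[14] deliver 1→0 → ∅
[15] deliver 0→2 → N2(part t1 [z])
[16] deliver 2→0 → ∅
[17] deliver 0→3 → N3(part t2 [z])
[18] deliver 3→0 → ∅
[19] deliver 0→4 → N4(part t2 [z])

2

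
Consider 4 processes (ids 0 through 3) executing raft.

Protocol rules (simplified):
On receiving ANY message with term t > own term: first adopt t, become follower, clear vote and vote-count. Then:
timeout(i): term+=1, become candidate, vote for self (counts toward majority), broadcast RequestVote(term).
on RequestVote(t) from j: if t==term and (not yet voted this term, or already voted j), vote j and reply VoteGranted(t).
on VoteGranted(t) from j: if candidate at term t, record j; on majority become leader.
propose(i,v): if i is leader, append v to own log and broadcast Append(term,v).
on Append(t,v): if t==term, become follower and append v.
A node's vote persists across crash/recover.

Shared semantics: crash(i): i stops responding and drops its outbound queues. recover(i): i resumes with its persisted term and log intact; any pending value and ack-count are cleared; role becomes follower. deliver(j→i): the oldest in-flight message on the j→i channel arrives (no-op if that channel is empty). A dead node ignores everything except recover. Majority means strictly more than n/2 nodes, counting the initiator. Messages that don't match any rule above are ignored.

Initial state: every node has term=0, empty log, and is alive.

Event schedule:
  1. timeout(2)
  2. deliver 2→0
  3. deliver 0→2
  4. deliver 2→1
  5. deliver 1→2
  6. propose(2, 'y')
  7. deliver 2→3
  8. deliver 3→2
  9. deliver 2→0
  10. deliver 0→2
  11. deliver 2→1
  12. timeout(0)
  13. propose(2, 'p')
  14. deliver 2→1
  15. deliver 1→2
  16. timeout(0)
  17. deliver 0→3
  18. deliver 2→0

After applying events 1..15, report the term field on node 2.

[1] timeout(2) → N2(cand t1 [-])
[2] deliver 2→0 → N0(foll t1 [-])
[3] deliver 0→2 → ∅
[4] deliver 2→1 → N1(foll t1 [-])
[5] deliver 1→2 → N2(lead t1 [-])
[6] propose(2,'y') → N2(lead t1 [y])
[7] deliver 2→3 → N3(foll t1 [-])
[8] deliver 3→2 → ∅
[9] deliver 2→0 → N0(foll t1 [y])
[10] deliver 0→2 → ∅
[11] deliver 2→1 → N1(foll t1 [y])
[12] timeout(0) → N0(cand t2 [y])
[13] propose(2,'p') → N2(lead t1 [y,p])
[14] deliver 2→1 → N1(foll t1 [y,p])
[15] deliver 1→2 → ∅

1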